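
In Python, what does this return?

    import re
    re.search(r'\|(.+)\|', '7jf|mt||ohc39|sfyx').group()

`re.search` tries every starting position until one works.
The match spans [3:14] → '|mt||ohc39|'.
Captured: group 1 = 'mt||ohc39'.

'|mt||ohc39|'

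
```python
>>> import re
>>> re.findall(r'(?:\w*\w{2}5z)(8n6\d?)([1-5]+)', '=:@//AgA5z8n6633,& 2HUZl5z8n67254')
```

The pattern matches zero or more of a word character, then exactly 2 of a word character, then the literal '5z' (non-capturing group); then the literal '8n6', then optionally a digit (captured); then one or more of a character in [1-5] (captured).
`findall` packs the 2 group values into a tuple for every match.

[('8n66', '33'), ('8n67', '254')]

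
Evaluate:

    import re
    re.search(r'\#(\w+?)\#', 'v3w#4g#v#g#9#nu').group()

'#4g#'

The match spans [3:7] → '#4g#'.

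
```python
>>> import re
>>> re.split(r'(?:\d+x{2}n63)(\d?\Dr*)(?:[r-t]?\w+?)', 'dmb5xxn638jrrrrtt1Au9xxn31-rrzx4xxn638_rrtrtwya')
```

['dmb', '8jrrrr', '1Au9xxn31-rrzx', '8_rr', 'twya']

A `+?`/`*?`/`{m,n}?` starts at its minimum and grows only as far as needed for what follows to match.
With a capturing group present, the delimiter's captured portion is kept in the result list.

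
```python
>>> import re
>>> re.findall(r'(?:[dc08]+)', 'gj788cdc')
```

['88cdc']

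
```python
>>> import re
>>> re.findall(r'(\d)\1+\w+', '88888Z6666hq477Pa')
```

['8']

The backreference `\1` re-matches whatever the first group consumed, character for character.
Walking the string: at [0:17] match '88888Z6666hq477Pa', group 1 = '8'.
`findall` collects group 1 from the one match (1 total).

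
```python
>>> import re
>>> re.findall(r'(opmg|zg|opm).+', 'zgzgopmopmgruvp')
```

['zg']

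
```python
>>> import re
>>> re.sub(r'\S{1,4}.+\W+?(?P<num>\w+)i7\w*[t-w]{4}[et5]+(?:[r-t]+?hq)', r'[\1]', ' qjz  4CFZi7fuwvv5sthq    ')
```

The replacement refers to a captured group, so each match is rewritten using its own captured text.

' [4CFZ]    '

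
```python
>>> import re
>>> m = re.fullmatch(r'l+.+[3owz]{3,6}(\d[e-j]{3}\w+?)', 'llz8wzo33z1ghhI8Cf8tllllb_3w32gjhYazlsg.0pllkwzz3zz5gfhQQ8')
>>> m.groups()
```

The match spans [0:58] → 'llz8wzo33z1ghhI8Cf8tllllb_3w32gjhYazlsg.0pllkwzz3zz5gfhQQ8'.
Captured: group 1 = '5gfhQQ8'.

('5gfhQQ8',)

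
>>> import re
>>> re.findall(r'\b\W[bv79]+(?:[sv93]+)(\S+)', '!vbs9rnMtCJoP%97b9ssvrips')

['rips']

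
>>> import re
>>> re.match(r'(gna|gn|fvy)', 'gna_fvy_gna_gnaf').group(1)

Alternation tries branches left to right and keeps the first one that lets the overall match succeed at that position.
With `match`, the pattern is implicitly anchored at the beginning.
The match spans [0:3] → 'gna'.
Captured: group 1 = 'gna'.

'gna'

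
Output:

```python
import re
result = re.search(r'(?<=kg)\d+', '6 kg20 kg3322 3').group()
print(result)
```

20

The positive lookaround only admits positions where the adjacent text matches; those characters stay outside the span.
`search` walks the string left to right and returns the first match it finds.
The match spans [4:6] → '20'.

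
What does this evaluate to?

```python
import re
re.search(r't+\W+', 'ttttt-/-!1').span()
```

This matches one or more of a literal 't'; then one or more of a non-word character.
`search` walks the string left to right and returns the first match it finds.
The match spans [0:9] → 'ttttt-/-!'.

(0, 9)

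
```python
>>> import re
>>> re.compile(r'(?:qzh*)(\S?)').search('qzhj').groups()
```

('j',)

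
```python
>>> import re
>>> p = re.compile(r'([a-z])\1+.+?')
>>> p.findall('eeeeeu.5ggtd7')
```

`\1` is not a pattern — it's the concrete string captured by group 1, re-applied verbatim.
`findall` collects group 1 from each match (2 total).

['e', 'g']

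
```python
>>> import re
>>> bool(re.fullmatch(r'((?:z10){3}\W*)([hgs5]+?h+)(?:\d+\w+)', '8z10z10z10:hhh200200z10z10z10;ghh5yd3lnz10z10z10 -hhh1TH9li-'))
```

False

Pattern: the literal 'z10' repeated 3 times, then zero or more of a non-word character (captured); then one or more of one of [hgs5] (lazy), then one or more of a literal 'h' (captured); then one or more of a digit, then one or more of a word character (non-capturing group).
`re.fullmatch` requires the pattern to consume the entire string.
Here there's no way to consume every character, so the call returns None, and `bool(None)` is False.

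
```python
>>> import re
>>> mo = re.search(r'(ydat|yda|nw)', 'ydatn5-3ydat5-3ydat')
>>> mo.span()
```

(0, 4)

Branches in `(...|...)` are attempted left-to-right; the first branch that allows the whole pattern to succeed is taken.
The match spans [0:4] → 'ydat'.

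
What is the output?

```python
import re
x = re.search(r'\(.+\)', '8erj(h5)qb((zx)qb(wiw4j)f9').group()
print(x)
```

(h5)qb((zx)qb(wiw4j)

Unlike `match`, `search` isn't anchored — it looks for the pattern anywhere in the string.
The match spans [4:24] → '(h5)qb((zx)qb(wiw4j)'.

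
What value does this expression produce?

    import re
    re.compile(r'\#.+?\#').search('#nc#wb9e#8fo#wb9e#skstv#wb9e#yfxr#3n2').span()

A `+?`/`*?`/`{m,n}?` starts at its minimum and grows only as far as needed for what follows to match.
The match spans [0:4] → '#nc#'.

(0, 4)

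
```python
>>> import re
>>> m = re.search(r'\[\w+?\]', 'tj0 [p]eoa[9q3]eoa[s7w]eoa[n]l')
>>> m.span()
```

(4, 7)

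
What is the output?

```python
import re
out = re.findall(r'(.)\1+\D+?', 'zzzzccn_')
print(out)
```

['z']

`\1` has to match the exact text group 1 already captured.
Walking the string: at [0:5] match 'zzzzc', group 1 = 'z'.
`findall` collects group 1 from the one match (1 total).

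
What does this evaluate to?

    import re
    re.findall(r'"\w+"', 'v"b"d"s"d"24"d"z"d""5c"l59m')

Since nothing is captured, `findall` lists the 5 matched substrings directly.

['"b"', '"s"', '"24"', '"z"', '"5c"']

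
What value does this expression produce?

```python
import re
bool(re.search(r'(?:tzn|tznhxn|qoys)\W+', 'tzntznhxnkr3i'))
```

Here nothing in the string fits, so the call returns None, and `bool(None)` is False.

False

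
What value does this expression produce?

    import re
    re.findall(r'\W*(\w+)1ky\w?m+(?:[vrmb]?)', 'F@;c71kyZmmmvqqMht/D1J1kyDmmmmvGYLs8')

Pattern: zero or more of a non-word character; then one or more of a word character (captured); then the literal '1ky', then optionally a word character, then one or more of the literal 'm'; then optionally one of [vrmb] (non-capturing group).
Matches: at [1:13] match '@;c71kyZmmmv', group 1 = 'c7'; at [18:31] match '/D1J1kyDmmmmv', group 1 = 'D1J'.
Because there's exactly one group, `findall` drops the full match and keeps group 1 from each hit.

['c7', 'D1J']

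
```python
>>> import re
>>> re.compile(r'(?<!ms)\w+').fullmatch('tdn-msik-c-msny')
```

`re.fullmatch` requires the pattern to consume the entire string.
Here the string isn't matched end-to-end, so the call returns None.

None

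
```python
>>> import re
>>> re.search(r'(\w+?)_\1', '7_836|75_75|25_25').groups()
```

('75',)

The backreference `\1` re-matches whatever the first group consumed, character for character.
`re.search` tries every starting position until one works.
The match spans [6:11] → '75_75'.
Captured: group 1 = '75'.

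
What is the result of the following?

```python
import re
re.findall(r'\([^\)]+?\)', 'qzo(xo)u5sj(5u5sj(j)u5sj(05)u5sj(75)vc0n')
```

Walking the string: at [3:7] → '(xo)'; at [11:20] → '(5u5sj(j)'; at [24:28] → '(05)'; at [32:36] → '(75)'.
With no groups in the pattern, `findall` gives back each whole match — 4 here.

['(xo)', '(5u5sj(j)', '(05)', '(75)']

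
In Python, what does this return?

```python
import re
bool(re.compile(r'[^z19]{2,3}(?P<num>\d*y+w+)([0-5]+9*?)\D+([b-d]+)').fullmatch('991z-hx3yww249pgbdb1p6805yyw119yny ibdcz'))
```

False

Pattern: 2 to 3 of any character except [z19]; then zero or more of a digit, then one or more of a literal 'y', then one or more of the literal 'w' (captured as 'num'); then one or more of a character in [0-5], then zero or more of the literal '9' (lazy) (captured); then one or more of a non-digit; then one or more of a character in [b-d] (captured).
`re.fullmatch` requires the pattern to consume the entire string.
Here there's no way to consume every character, so the call returns None, and `bool(None)` is False.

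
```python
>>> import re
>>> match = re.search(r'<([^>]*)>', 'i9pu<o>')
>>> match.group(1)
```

'o'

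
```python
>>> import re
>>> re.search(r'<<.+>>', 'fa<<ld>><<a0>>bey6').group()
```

'<<ld>><<a0>>'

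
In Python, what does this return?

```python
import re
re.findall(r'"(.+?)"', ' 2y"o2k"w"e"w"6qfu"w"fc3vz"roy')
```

['o2k', 'e', '6qfu', 'fc3vz']

A `+?`/`*?`/`{m,n}?` starts at its minimum and grows only as far as needed for what follows to match.
Walking the string: at [3:8] match '"o2k"', group 1 = 'o2k'; at [9:12] match '"e"', group 1 = 'e'; at [13:19] match '"6qfu"', group 1 = '6qfu'; at [20:27] match '"fc3vz"', group 1 = 'fc3vz'.
Because there's exactly one group, `findall` drops the full match and keeps group 1 from each hit.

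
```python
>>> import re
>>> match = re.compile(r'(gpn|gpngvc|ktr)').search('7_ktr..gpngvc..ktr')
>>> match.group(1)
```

`re.search` tries every starting position until one works.
The match spans [2:5] → 'ktr'.
Captured: group 1 = 'ktr'.

'ktr'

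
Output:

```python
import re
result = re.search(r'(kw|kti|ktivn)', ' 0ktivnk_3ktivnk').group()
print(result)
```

kti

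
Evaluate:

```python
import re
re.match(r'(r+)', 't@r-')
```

None

Pattern: one or more of a literal 'r' (captured).
`re.match` only tries the pattern at the start of the string.
Here the string doesn't start with a match, so the call returns None.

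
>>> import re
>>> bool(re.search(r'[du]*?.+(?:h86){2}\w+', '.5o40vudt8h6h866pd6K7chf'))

False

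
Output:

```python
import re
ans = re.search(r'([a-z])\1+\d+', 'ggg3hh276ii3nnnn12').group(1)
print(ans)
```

g

The backreference `\1` re-matches whatever the first group consumed, character for character.
`re.search` scans for the first position where the pattern succeeds.
The match spans [0:4] → 'ggg3'.
Captured: group 1 = 'g'.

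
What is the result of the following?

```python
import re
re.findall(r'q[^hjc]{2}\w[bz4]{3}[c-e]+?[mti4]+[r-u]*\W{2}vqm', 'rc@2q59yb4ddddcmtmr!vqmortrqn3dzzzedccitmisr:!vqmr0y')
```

This matches a literal 'q', then exactly 2 of any character except [hjc], then a word character; then exactly 3 of one of [bz4], then one or more of a character in [c-e] (lazy); then one or more of one of [mti4], then zero or more of a character in [r-u]; then exactly 2 of a non-word character, then the literal 'vqm'.
Matches: at [27:49] → 'qn3dzzzedccitmisr:!vqm'.
No capturing groups, so `findall` returns the 1 full match string.

['qn3dzzzedccitmisr:!vqm']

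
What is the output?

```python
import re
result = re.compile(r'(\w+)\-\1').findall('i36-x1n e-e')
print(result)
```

['e']

After group 1 captures some text, `\1` only succeeds where that same text appears again.
Matches: at [8:11] match 'e-e', group 1 = 'e'.
One capturing group, so `findall` returns just the captured substring from the one match — 1 in all.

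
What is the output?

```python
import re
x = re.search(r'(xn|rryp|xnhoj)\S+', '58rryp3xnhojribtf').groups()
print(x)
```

('rryp',)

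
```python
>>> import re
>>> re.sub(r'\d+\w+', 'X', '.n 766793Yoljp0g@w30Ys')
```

Pattern: one or more of a digit; then one or more of a word character.
Every occurrence is swapped for 'X'.

'.n X@wX'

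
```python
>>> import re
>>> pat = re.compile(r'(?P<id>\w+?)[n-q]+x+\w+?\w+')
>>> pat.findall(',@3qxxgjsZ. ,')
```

['3']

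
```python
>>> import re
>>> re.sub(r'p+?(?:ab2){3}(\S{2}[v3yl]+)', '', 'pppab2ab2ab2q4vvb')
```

Pattern: one or more of the literal 'p' (lazy), then the literal 'ab2' repeated 3 times; then exactly 2 of a non-whitespace character, then one or more of one of [v3yl] (captured).
Matches: at [0:16] → 'pppab2ab2ab2q4vv'.
Every occurrence is swapped for ''.

'b'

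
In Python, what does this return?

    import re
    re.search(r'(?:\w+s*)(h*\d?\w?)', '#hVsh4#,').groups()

('',)

The match spans [1:6] → 'hVsh4'.
Captured: group 1 = ''.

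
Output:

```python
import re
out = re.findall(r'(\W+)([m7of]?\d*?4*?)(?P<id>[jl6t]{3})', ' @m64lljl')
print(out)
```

[(' @', 'm64', 'llj')]

Multiple groups make `findall` return tuples — one 3-tuple for the one match.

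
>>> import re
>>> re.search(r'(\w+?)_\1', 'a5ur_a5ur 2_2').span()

The backreference `\1` re-matches whatever the first group consumed, character for character.
`search` walks the string left to right and returns the first match it finds.
The match spans [0:9] → 'a5ur_a5ur'.
Captured: group 1 = 'a5ur'.

(0, 9)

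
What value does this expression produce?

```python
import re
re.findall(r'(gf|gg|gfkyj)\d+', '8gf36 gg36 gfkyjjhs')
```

['gf', 'gg']

Matches: at [1:5] match 'gf36', group 1 = 'gf'; at [6:10] match 'gg36', group 1 = 'gg'.
With a single group, `findall` returns only what that group captured — 2 items.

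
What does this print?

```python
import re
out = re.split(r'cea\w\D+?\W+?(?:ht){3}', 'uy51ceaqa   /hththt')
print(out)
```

The pattern matches the literal 'cea', then a word character; then one or more of a non-digit (lazy), then one or more of a non-word character (lazy), then the literal 'ht' repeated 3 times.
The string is cut at each match, leaving 2 pieces.

['uy51', '']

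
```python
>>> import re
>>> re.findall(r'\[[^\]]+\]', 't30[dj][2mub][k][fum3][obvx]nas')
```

['[dj]', '[2mub]', '[k]', '[fum3]', '[obvx]']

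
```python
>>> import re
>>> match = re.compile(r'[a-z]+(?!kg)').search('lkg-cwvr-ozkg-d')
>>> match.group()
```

Because the assertion is negative and zero-width, positions next to the forbidden text are skipped.
Unlike `match`, `search` isn't anchored — it looks for the pattern anywhere in the string.
The match spans [0:3] → 'lkg'.

'lkg'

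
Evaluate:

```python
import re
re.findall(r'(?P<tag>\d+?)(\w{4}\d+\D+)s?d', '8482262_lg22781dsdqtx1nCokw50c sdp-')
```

This matches one or more of a digit (lazy) (captured as 'tag'); then exactly 4 of a word character, then one or more of a digit, then one or more of a non-digit (captured); then optionally the literal 's', then a literal 'd'.
The `?` after the quantifier makes it lazy — it takes as little as possible before letting the rest of the pattern try.
Scanning left to right: at [0:18] match '8482262_lg22781dsd', groups = ('848226', '2_lg22781ds').
2 groups means the one result is a tuple of 2 captured strings — 1 here.

[('848226', '2_lg22781ds')]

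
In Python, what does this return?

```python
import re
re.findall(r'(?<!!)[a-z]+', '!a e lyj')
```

['e', 'lyj']

`(?!…)`/`(?<!…)` only lets a position through if the neighbouring text does NOT match; no characters are consumed.
No capturing groups, so `findall` returns the 2 full match strings.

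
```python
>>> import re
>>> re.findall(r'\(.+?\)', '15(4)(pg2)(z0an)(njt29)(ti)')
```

['(4)', '(pg2)', '(z0an)', '(njt29)', '(ti)']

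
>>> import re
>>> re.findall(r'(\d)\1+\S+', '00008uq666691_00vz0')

After group 1 captures some text, `\1` only succeeds where that same text appears again.
One capturing group, so `findall` returns just the captured substring from the one match — 1 in all.

['0']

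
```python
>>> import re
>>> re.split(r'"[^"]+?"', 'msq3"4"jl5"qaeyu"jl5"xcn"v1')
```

Matches to split on: at [4:7] → '"4"'; at [10:17] → '"qaeyu"'; at [20:25] → '"xcn"'.
Splitting on the pattern gives 4 pieces.

['msq3', 'jl5', 'jl5', 'v1']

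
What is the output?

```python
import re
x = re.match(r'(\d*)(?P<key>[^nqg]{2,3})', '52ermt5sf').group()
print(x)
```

52erm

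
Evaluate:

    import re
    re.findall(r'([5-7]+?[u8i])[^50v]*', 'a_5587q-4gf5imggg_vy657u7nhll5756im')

['558', '5i', '657u', '5756i']

With a single group, `findall` returns only what that group captured — 4 items.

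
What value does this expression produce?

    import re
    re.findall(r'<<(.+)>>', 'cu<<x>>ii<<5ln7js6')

['x']

Matches: at [2:7] match '<<x>>', group 1 = 'x'.
`findall` collects group 1 from the one match (1 total).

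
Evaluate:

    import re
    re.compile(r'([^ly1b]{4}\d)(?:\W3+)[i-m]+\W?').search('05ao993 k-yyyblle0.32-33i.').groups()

This matches exactly 4 of any character except [ly1b], then a digit (captured); then a non-word character, then one or more of the literal '3' (non-capturing group); then one or more of a character in [i-m], then optionally a non-word character.
`re.search` tries every starting position until one works.
The match spans [16:26] → 'e0.32-33i.'.
Captured: group 1 = 'e0.32'.

('e0.32',)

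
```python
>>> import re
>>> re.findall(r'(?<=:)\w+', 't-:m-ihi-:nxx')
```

['m', 'nxx']

The positive lookaround only admits positions where the adjacent text matches; those characters stay outside the span.
Since nothing is captured, `findall` lists the 2 matched substrings directly.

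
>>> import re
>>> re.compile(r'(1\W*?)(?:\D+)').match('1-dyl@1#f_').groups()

This matches the literal '1', then zero or more of a non-word character (lazy) (captured); then one or more of a non-digit (non-capturing group).
The `?` after the quantifier makes it lazy — it takes as little as possible before letting the rest of the pattern try.
`re.match` won't scan ahead — the pattern has to work from the very first character.
The match spans [0:6] → '1-dyl@'.
Captured: group 1 = '1'.

('1',)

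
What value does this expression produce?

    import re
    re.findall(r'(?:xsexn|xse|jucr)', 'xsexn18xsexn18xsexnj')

Alternation tries branches left to right and keeps the first one that lets the overall match succeed at that position.
No capturing groups, so `findall` returns the 3 full match strings.

['xsexn', 'xsexn', 'xsexn']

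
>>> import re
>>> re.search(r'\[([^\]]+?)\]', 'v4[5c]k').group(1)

'5c'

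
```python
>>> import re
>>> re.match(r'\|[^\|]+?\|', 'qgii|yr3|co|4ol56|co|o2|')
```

None

`re.match` won't scan ahead — the pattern has to work from the very first character.
Here the pattern fails at index 0, so the call returns None.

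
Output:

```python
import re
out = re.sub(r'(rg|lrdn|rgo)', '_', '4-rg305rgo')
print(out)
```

Alternation tries branches left to right and keeps the first one that lets the overall match succeed at that position.
Matches: at [2:4] → 'rg'; at [7:9] → 'rg'.
Every occurrence is swapped for '_'.

4-_305_o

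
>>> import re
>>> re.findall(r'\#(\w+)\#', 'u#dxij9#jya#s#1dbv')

['dxij9', 's']

One capturing group, so `findall` returns just the captured substring from each match — 2 in all.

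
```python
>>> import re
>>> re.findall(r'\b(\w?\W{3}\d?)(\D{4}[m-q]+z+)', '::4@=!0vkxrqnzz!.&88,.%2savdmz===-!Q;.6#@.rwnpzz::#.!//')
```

[('4@=!0', 'vkxrqnzz'), (',.%2', 'savdmz')]

This matches a word boundary (`\b`, zero-width); then optionally a word character, then exactly 3 of a non-word character, then optionally a digit (captured); then exactly 4 of a non-digit, then one or more of a character in [m-q], then one or more of a literal 'z' (captured).
Scanning left to right: at [2:15] match '4@=!0vkxrqnzz', groups = ('4@=!0', 'vkxrqnzz'); at [20:30] match ',.%2savdmz', groups = (',.%2', 'savdmz').
With 2 capturing groups, `findall` returns a 2-tuple per match.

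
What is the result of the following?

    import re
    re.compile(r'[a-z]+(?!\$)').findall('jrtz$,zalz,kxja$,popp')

['jrt', 'zalz', 'kxj', 'popp']

The negative lookaround is zero-width — it rules out positions where the adjacent text would match, without consuming anything.
Scanning left to right: at [0:3] → 'jrt'; at [6:10] → 'zalz'; at [11:14] → 'kxj'; at [17:21] → 'popp'.
No capturing groups, so `findall` returns the 4 full match strings.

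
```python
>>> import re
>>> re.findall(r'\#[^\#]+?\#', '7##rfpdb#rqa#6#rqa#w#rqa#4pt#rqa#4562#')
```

Since nothing is captured, `findall` lists the 5 matched substrings directly.

['#rfpdb#', '#6#', '#w#', '#4pt#', '#4562#']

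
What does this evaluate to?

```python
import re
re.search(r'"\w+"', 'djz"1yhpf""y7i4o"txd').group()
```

'"1yhpf"'

The match spans [3:10] → '"1yhpf"'.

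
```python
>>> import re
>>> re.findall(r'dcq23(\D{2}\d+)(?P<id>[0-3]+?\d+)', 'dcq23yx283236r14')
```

[('yx2832', '36')]

`findall` packs the 2 group values into a tuple for every match.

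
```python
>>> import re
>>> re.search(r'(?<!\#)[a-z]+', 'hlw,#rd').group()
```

The negative lookaround is zero-width — it rules out positions where the adjacent text would match, without consuming anything.
The match spans [0:3] → 'hlw'.

'hlw'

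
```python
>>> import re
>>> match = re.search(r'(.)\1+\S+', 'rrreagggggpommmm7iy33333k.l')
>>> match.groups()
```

`\1` is not a pattern — it's the concrete string captured by group 1, re-applied verbatim.
`search` walks the string left to right and returns the first match it finds.
The match spans [0:27] → 'rrreagggggpommmm7iy33333k.l'.
Captured: group 1 = 'r'.

('r',)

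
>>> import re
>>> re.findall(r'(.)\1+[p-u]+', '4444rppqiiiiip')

['4', 'i']

`\1` is not a pattern — it's the concrete string captured by group 1, re-applied verbatim.
Walking the string: at [0:8] match '4444rppq', group 1 = '4'; at [8:14] match 'iiiiip', group 1 = 'i'.
Because there's exactly one group, `findall` drops the full match and keeps group 1 from each hit.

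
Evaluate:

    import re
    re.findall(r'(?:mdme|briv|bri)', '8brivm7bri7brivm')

['briv', 'bri', 'briv']

Alternation isn't longest-match — the leftmost alternative that fits at this position is chosen.
With no groups in the pattern, `findall` gives back each whole match — 3 here.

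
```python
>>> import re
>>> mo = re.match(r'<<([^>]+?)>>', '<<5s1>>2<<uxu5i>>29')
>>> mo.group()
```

`match` is anchored at position 0; if the pattern doesn't fit there, it returns None.
The match spans [0:7] → '<<5s1>>'.
Captured: group 1 = '5s1'.

'<<5s1>>'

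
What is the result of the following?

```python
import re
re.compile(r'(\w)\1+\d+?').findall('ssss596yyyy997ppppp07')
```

The backreference `\1` re-matches whatever the first group consumed, character for character.
With a single group, `findall` returns only what that group captured — 3 items.

['s', 'y', 'p']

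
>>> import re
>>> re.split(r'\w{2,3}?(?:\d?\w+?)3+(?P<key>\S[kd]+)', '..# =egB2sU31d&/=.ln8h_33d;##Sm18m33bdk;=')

This matches 2 to 3 of a word character (lazy); then optionally a digit, then one or more of a word character (lazy) (non-capturing group); then one or more of a literal '3'; then a non-whitespace character, then one or more of one of [kd] (captured as 'key').
Matches to split on: at [5:14] → 'egB2sU31d'; at [18:26] → 'ln8h_33d'; at [29:39] → 'Sm18m33bdk'.
Because the pattern has a capturing group, `split` also inserts each captured text between the pieces.

['..# =', '1d', '&/=.', '3d', ';##', 'bdk', ';=']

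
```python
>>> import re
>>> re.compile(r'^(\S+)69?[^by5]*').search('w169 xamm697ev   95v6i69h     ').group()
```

Pattern: anchored at the start of the string; then one or more of a non-whitespace character (captured); then a literal '6', then optionally the literal '9', then zero or more of any character except [by5].
`search` walks the string left to right and returns the first match it finds.
The match spans [0:18] → 'w169 xamm697ev   9'.
Captured: group 1 = 'w1'.

'w169 xamm697ev   9'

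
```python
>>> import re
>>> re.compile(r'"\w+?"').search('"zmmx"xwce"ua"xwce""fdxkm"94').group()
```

'"zmmx"'

Unlike `match`, `search` isn't anchored — it looks for the pattern anywhere in the string.
The match spans [0:6] → '"zmmx"'.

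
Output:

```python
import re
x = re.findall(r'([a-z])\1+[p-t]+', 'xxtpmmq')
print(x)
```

After group 1 captures some text, `\1` only succeeds where that same text appears again.
With a single group, `findall` returns only what that group captured — 2 items.

['x', 'm']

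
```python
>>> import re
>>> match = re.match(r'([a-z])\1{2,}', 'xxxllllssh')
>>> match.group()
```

`match` is anchored at position 0; if the pattern doesn't fit there, it returns None.
The match spans [0:3] → 'xxx'.

'xxx'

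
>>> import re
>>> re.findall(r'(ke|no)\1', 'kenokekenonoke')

['ke', 'no']

`\1` has to match the exact text group 1 already captured.
Scanning left to right: at [4:8] match 'keke', group 1 = 'ke'; at [8:12] match 'nono', group 1 = 'no'.
With a single group, `findall` returns only what that group captured — 2 items.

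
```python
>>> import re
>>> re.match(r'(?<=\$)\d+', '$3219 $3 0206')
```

None

The `(?=…)`/`(?<=…)` assertion just peeks at neighbouring text; it doesn't advance the match position.
`re.match` won't scan ahead — the pattern has to work from the very first character.
Here the pattern fails at index 0, so the call returns None.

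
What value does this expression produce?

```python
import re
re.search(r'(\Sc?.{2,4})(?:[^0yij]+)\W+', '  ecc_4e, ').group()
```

'ecc_4e, '

The pattern matches a non-whitespace character, then optionally a literal 'c', then 2 to 4 of any character (captured); then one or more of any character except [0yij] (non-capturing group); then one or more of a non-word character.
The match spans [2:10] → 'ecc_4e, '.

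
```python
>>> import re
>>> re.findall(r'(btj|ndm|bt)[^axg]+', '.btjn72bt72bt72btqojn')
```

`|` is ordered: at each position the engine commits to the first alternative that works.
With a single group, `findall` returns only what that group captured — 1 item.

['btj']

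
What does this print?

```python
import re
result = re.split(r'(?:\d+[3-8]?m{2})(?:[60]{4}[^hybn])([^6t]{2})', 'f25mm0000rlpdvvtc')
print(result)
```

With a capturing group present, the delimiter's captured portion is kept in the result list.

['f', 'lp', 'dvvtc']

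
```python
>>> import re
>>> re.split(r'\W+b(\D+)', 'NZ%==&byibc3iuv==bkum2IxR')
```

This matches one or more of a non-word character, then a literal 'b'; then one or more of a non-digit (captured).
Matches to split on: at [2:11] → '%==&byibc'; at [15:21] → '==bkum'.
Because the pattern has a capturing group, `split` also inserts each captured text between the pieces.

['NZ', 'yibc', '3iuv', 'kum', '2IxR']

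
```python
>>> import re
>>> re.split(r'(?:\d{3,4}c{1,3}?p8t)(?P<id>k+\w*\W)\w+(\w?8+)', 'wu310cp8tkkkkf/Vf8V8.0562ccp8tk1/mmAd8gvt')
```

['wu', 'kkkkf/', '8', '.', 'k1/', '8', 'gvt']

Pattern: 3 to 4 of a digit, then 1 to 3 of a literal 'c' (lazy), then the literal 'p8t' (non-capturing group); then one or more of the literal 'k', then zero or more of a word character, then a non-word character (captured as 'id'); then one or more of a word character; then optionally a word character, then one or more of a literal '8' (captured).
Matches to split on: at [2:20] → '310cp8tkkkkf/Vf8V8'; at [21:38] → '0562ccp8tk1/mmAd8'.
Because the pattern has a capturing group, `split` also inserts each captured text between the pieces.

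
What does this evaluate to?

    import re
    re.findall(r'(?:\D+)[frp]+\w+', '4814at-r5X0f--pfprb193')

['at-r5X0f', '--pfprb193']

This matches one or more of a non-digit (non-capturing group); then one or more of one of [frp], then one or more of a word character.
Matches: at [4:12] → 'at-r5X0f'; at [12:22] → '--pfprb193'.
Since nothing is captured, `findall` lists the 2 matched substrings directly.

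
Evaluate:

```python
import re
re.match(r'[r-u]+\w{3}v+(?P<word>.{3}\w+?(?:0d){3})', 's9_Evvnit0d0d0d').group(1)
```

The match spans [0:15] → 's9_Evvnit0d0d0d'.
Captured: group 1 = 'vnit0d0d0d'.

'vnit0d0d0d'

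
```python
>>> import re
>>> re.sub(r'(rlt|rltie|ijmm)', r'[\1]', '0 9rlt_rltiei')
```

Branches in `(...|...)` are attempted left-to-right; the first branch that allows the whole pattern to succeed is taken.
Each match is replaced using the text its own group 1 captured.

'0 9[rlt]_[rlt]iei'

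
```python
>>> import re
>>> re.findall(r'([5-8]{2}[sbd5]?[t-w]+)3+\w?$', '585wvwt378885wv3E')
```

Pattern: exactly 2 of a character in [5-8], then optionally one of [sbd5], then one or more of a character in [t-w] (captured); then one or more of a literal '3', then optionally a word character; then anchored at the end.
Matches: at [10:17] match '885wv3E', group 1 = '885wv'.
Because there's exactly one group, `findall` drops the full match and keeps group 1 from the one hit.

['885wv']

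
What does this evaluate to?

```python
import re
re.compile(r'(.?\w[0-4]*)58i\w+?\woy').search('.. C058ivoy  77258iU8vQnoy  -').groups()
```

This matches optionally any character, then a word character, then zero or more of a character in [0-4] (captured); then the literal '58i', then one or more of a word character (lazy); then a word character, then the literal 'oy'.
`search` walks the string left to right and returns the first match it finds.
The match spans [13:26] → '77258iU8vQnoy'.
Captured: group 1 = '772'.

('772',)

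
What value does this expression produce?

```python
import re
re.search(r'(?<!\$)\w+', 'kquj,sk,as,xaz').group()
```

'kquj'

`(?!…)`/`(?<!…)` only lets a position through if the neighbouring text does NOT match; no characters are consumed.
Unlike `match`, `search` isn't anchored — it looks for the pattern anywhere in the string.
The match spans [0:4] → 'kquj'.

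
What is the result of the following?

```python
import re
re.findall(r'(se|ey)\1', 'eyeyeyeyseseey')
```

['ey', 'ey', 'se']

`\1` is not a pattern — it's the concrete string captured by group 1, re-applied verbatim.
One capturing group, so `findall` returns just the captured substring from each match — 3 in all.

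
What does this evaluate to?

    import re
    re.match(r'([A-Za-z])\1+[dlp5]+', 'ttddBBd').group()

With `match`, the pattern is implicitly anchored at the beginning.
The match spans [0:4] → 'ttdd'.

'ttdd'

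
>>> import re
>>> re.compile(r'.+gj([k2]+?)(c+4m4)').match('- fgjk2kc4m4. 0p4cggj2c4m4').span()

(0, 26)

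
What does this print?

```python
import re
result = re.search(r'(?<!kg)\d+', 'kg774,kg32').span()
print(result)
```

Because the assertion is negative and zero-width, positions next to the forbidden text are skipped.
Unlike `match`, `search` isn't anchored — it looks for the pattern anywhere in the string.
The match spans [3:5] → '74'.

(3, 5)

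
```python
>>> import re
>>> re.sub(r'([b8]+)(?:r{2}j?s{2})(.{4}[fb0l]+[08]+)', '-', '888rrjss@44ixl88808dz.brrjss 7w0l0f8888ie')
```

Pattern: one or more of one of [b8] (captured); then exactly 2 of the literal 'r', then optionally the literal 'j', then exactly 2 of a literal 's' (non-capturing group); then exactly 4 of any character, then one or more of one of [fb0l], then one or more of one of [08] (captured).
Matches: at [22:39] → 'brrjss 7w0l0f8888'.
Every occurrence is swapped for '-'.

'888rrjss@44ixl88808dz.-ie'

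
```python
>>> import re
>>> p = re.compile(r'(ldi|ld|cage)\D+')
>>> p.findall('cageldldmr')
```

Scanning left to right: at [0:10] match 'cageldldmr', group 1 = 'cage'.
Because there's exactly one group, `findall` drops the full match and keeps group 1 from the one hit.

['cage']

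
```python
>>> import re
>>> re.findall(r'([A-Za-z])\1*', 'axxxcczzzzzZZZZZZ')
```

A backreference is literal: `\1` must see the identical characters the first group matched.
Matches: at [0:1] match 'a', group 1 = 'a'; at [1:4] match 'xxx', group 1 = 'x'; at [4:6] match 'cc', group 1 = 'c'; at [6:11] match 'zzzzz', group 1 = 'z'; at [11:17] match 'ZZZZZZ', group 1 = 'Z'.
Because there's exactly one group, `findall` drops the full match and keeps group 1 from each hit.

['a', 'x', 'c', 'z', 'Z']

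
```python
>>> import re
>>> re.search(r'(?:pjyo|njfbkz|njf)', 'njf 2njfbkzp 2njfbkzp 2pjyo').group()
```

'njf'

The match spans [0:3] → 'njf'.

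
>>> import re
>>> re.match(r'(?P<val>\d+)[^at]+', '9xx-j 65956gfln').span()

This matches one or more of a digit (captured as 'val'); then one or more of any character except [at].
`re.match` only tries the pattern at the start of the string.
The match spans [0:15] → '9xx-j 65956gfln'.
Captured: group 1 = '9'.

(0, 15)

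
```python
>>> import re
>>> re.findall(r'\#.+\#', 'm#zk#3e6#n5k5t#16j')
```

Walking the string: at [1:15] → '#zk#3e6#n5k5t#'.
With no groups in the pattern, `findall` gives back each whole match — 1 here.

['#zk#3e6#n5k5t#']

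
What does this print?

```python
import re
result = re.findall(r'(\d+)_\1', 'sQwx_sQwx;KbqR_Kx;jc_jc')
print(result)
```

[]

A backreference is literal: `\1` must see the identical characters the first group matched.
With a single group, `findall` returns only what that group captured — 0 items.
Nothing in the string satisfies the pattern, so the list is empty.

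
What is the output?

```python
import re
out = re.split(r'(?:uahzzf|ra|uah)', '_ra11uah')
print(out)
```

Matches to split on: at [1:3] → 'ra'; at [5:8] → 'uah'.
The string is cut at each match, leaving 3 pieces.

['_', '11', '']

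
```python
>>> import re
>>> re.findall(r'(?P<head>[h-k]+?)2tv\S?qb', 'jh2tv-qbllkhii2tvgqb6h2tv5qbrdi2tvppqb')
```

This matches one or more of a character in [h-k] (lazy) (captured as 'head'); then the literal '2tv', then optionally a non-whitespace character, then the literal 'qb'.
Walking the string: at [0:8] match 'jh2tv-qb', group 1 = 'jh'; at [10:20] match 'khii2tvgqb', group 1 = 'khii'; at [21:28] match 'h2tv5qb', group 1 = 'h'.
One capturing group, so `findall` returns just the captured substring from each match — 3 in all.

['jh', 'khii', 'h']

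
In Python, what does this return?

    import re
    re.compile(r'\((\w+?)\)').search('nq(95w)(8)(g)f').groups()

The match spans [2:7] → '(95w)'.
Captured: group 1 = '95w'.

('95w',)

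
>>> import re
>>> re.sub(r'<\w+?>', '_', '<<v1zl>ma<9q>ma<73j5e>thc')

'<_ma_ma_thc'

Each match is replaced by '_'.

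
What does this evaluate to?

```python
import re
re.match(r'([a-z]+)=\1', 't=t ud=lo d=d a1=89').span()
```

(0, 3)

`\1` has to match the exact text group 1 already captured.
`re.match` only tries the pattern at the start of the string.
The match spans [0:3] → 't=t'.
Captured: group 1 = 't'.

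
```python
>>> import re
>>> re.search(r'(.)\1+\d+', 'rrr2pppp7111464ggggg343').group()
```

'rrr2'

The backreference `\1` re-matches whatever the first group consumed, character for character.
`re.search` tries every starting position until one works.
The match spans [0:4] → 'rrr2'.
Captured: group 1 = 'r'.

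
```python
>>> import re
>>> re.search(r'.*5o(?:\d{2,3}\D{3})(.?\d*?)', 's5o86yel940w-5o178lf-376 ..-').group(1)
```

Pattern: zero or more of any character, then the literal '5o'; then 2 to 3 of a digit, then exactly 3 of a non-digit (non-capturing group); then optionally any character, then zero or more of a digit (lazy) (captured).
Lazy quantifiers expand one character at a time until the remainder of the pattern can match.
`search` walks the string left to right and returns the first match it finds.
The match spans [0:22] → 's5o86yel940w-5o178lf-3'.
Captured: group 1 = '3'.

'3'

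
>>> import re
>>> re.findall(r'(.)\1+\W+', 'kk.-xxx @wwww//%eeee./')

['k', 'x', 'w', 'e']

The backreference `\1` re-matches whatever the first group consumed, character for character.
Walking the string: at [0:4] match 'kk.-', group 1 = 'k'; at [4:9] match 'xxx @', group 1 = 'x'; at [9:16] match 'wwww//%', group 1 = 'w'; at [16:22] match 'eeee./', group 1 = 'e'.
Because there's exactly one group, `findall` drops the full match and keeps group 1 from each hit.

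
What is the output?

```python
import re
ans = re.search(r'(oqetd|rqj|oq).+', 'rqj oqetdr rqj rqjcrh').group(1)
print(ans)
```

rqj

`re.search` scans for the first position where the pattern succeeds.
The match spans [0:21] → 'rqj oqetdr rqj rqjcrh'.
Captured: group 1 = 'rqj'.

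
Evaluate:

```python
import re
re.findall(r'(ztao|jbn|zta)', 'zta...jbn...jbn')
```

['zta', 'jbn', 'jbn']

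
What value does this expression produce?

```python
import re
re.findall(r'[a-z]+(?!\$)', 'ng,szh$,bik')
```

A negative assertion filters positions out without eating any characters.
Walking the string: at [0:2] → 'ng'; at [3:5] → 'sz'; at [8:11] → 'bik'.
With no groups in the pattern, `findall` gives back each whole match — 3 here.

['ng', 'sz', 'bik']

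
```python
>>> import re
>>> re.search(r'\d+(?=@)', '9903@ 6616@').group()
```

'9903'

The lookaround is zero-width — it requires the adjacent text to match without consuming it, so the asserted text isn't part of the match.
Unlike `match`, `search` isn't anchored — it looks for the pattern anywhere in the string.
The match spans [0:4] → '9903'.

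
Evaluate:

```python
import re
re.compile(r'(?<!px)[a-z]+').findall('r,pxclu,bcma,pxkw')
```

['r', 'pxclu', 'bcma', 'pxkw']

`(?!…)`/`(?<!…)` only lets a position through if the neighbouring text does NOT match; no characters are consumed.
Matches: at [0:1] → 'r'; at [2:7] → 'pxclu'; at [8:12] → 'bcma'; at [13:17] → 'pxkw'.
Since nothing is captured, `findall` lists the 4 matched substrings directly.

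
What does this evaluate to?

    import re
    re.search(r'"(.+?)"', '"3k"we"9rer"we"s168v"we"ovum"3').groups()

('3k',)

The match spans [0:4] → '"3k"'.
Captured: group 1 = '3k'.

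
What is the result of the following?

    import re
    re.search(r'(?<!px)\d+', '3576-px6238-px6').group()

'3576'

The negative lookaround is zero-width — it rules out positions where the adjacent text would match, without consuming anything.
The match spans [0:4] → '3576'.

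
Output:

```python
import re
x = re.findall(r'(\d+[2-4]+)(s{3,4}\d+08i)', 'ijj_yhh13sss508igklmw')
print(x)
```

[('13', 'sss508i')]

The pattern matches one or more of a digit, then one or more of a character in [2-4] (captured); then 3 to 4 of the literal 's', then one or more of a digit, then the literal '08i' (captured).
Scanning left to right: at [7:16] match '13sss508i', groups = ('13', 'sss508i').
`findall` packs the 2 group values into a tuple for every match.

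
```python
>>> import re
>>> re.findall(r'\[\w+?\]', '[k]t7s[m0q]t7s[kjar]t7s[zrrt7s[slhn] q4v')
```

['[k]', '[m0q]', '[kjar]', '[slhn]']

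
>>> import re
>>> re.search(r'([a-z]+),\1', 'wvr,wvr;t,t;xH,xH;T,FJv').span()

After group 1 captures some text, `\1` only succeeds where that same text appears again.
The match spans [0:7] → 'wvr,wvr'.

(0, 7)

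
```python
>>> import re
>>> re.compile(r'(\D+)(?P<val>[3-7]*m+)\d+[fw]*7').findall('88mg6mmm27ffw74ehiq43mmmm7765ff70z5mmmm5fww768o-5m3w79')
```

[('mg', '6mmm'), ('ehiq', '43mmmm'), ('z', '5mmmm'), ('o-', '5m')]

Pattern: one or more of a non-digit (captured); then zero or more of a character in [3-7], then one or more of a literal 'm' (captured as 'val'); then one or more of a digit, then zero or more of one of [fw], then a literal '7'.
2 groups means each result is a tuple of 2 captured strings — 4 here.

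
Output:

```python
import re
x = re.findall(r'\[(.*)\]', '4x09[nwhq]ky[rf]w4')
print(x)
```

['nwhq]ky[rf']

Scanning left to right: at [4:16] match '[nwhq]ky[rf]', group 1 = 'nwhq]ky[rf'.
`findall` collects group 1 from the one match (1 total).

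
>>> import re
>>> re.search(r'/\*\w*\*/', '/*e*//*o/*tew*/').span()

The match spans [0:5] → '/*e*/'.

(0, 5)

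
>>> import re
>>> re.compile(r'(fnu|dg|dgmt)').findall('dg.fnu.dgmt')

['dg', 'fnu', 'dg']

Alternation tries branches left to right and keeps the first one that lets the overall match succeed at that position.
One capturing group, so `findall` returns just the captured substring from each match — 3 in all.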